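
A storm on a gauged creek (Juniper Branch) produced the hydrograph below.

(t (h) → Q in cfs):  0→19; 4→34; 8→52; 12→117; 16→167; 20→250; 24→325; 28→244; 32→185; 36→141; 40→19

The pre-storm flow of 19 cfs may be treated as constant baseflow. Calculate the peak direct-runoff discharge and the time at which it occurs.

Q_p = 306.0 cfs at t = 24 h

Subtracting baseflow gives direct-runoff ordinates: 0.0, 15.0, 33.0, 98.0, 148.0, 231.0, 306.0, 225.0, 166.0, 122.0, 0.0 cfs.
The maximum is 306.0 cfs, occurring at the reading for t = 24 h.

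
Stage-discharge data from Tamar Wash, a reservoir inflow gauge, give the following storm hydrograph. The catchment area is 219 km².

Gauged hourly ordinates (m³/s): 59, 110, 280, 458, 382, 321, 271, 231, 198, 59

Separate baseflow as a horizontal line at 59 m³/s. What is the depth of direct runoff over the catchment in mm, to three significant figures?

Direct runoff: 0.0, 51.0, 221.0, 399.0, 323.0, 262.0, 212.0, 172.0, 139.0, 0.0 m³/s; ΣQ_DR = 1779 m³/s.
V = ΣQ_DR · Δt = 1779 × 3600 s = 6.404 × 10^6 m³.
Over A = 219 km², depth = V / A = 29.2 mm.

d ≈ 29.2 mm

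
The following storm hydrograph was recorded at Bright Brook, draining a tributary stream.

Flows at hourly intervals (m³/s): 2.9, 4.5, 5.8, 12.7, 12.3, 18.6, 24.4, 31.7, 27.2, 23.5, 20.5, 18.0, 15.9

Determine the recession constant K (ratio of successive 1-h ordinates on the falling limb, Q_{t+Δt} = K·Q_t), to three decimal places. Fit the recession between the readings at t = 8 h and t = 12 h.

K ≈ 0.874

Using the recession-limb readings at t = 8 h and t = 12 h: Q falls from 27.2 to 15.9 m³/s over 4 intervals.
K = (Q₂/Q₁)^(1/4) = (15.9/27.2)^(1/4) = 0.874.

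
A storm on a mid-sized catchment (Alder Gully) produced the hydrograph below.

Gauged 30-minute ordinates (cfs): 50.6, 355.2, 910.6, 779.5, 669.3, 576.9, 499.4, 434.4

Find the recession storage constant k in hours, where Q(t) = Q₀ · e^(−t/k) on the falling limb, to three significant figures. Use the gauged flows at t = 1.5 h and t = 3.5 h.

k ≈ 3.42 h

On the falling limb, Q drops from 779.5 to 434.4 cfs between t = 1.5 h and t = 3.5 h (Δt = 2 h).
k = −Δt / ln(Q₂/Q₁) = −2 / ln(434.4/779.5) = 3.42 h.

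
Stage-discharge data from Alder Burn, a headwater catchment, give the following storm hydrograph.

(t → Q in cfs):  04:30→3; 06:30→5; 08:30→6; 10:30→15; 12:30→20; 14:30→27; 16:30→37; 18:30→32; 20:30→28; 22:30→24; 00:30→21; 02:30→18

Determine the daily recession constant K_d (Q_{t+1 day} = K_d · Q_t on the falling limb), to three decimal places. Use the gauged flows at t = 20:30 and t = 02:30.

Between t = 20:30 and t = 02:30 the flow falls from 28 to 18 cfs over 3×2 h = 6 h.
Per-interval ratio K = (18/28)^(1/3) = 0.8631; K_d = K^(24/2) = 0.171.

K_d ≈ 0.171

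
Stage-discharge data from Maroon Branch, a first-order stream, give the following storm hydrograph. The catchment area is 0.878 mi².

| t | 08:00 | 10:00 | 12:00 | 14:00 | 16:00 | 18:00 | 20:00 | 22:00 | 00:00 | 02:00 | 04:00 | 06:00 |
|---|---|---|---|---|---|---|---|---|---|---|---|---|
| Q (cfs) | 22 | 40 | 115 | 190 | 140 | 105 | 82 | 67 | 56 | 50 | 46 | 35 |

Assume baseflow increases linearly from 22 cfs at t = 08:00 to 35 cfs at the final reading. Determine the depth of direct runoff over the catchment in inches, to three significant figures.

d ≈ 2.14 in

Direct runoff: 0.00, 16.82, 90.64, 164.45, 113.27, 77.09, 52.91, 36.73, 24.55, 17.36, 12.18, 0.00 cfs; ΣQ_DR = 606.0 cfs.
V = ΣQ_DR · Δt = 606.0 × 7200 s = 4.363 × 10^6 ft³.
Over A = 0.878 mi², depth = V / A = 2.14 in.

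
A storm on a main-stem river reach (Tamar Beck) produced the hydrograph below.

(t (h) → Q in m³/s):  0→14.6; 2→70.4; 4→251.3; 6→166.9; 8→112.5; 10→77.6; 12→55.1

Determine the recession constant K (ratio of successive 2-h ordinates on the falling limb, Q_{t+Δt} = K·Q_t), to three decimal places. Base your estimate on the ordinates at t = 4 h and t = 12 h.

K ≈ 0.684

Using the recession-limb readings at t = 4 h and t = 12 h: Q falls from 251.3 to 55.1 m³/s over 4 intervals.
K = (Q₂/Q₁)^(1/4) = (55.1/251.3)^(1/4) = 0.684.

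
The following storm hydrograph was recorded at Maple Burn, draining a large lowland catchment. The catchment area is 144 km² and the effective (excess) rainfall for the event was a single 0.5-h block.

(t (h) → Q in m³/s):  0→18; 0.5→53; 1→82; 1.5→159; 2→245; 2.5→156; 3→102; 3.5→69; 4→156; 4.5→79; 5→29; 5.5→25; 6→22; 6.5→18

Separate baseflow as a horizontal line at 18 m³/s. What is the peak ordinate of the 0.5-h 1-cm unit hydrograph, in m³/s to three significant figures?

U_p ≈ 189 m³/s

Direct runoff: 0.0, 35.0, 64.0, 141.0, 227.0, 138.0, 84.0, 51.0, 138.0, 61.0, 11.0, 7.0, 4.0, 0.0 m³/s; ΣQ_DR = 961.0 m³/s, peak = 227.0 m³/s.
Runoff depth d = ΣQ_DR·Δt / A = 961.0 × 1800 / (144 km²) = 12.01 mm.
The 1-cm UH is the DRH scaled by (10 mm)/d, so U_p = 227.0 × 10/12.01 = 189 m³/s.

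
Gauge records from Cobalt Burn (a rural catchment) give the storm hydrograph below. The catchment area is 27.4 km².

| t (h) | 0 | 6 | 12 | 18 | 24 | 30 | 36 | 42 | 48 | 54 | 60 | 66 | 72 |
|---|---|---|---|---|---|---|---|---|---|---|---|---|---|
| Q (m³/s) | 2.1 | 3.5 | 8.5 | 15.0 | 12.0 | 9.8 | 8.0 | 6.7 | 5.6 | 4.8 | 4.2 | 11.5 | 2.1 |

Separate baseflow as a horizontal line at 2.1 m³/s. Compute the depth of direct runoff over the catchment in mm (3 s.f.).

Direct runoff: 0.0, 1.4, 6.4, 12.9, 9.9, 7.7, 5.9, 4.6, 3.5, 2.7, 2.1, 9.4, 0.0 m³/s; ΣQ_DR = 66.50 m³/s.
V = ΣQ_DR · Δt = 66.50 × 21600 s = 1.436 × 10^6 m³.
Over A = 27.4 km², depth = V / A = 52.4 mm.

d ≈ 52.4 mm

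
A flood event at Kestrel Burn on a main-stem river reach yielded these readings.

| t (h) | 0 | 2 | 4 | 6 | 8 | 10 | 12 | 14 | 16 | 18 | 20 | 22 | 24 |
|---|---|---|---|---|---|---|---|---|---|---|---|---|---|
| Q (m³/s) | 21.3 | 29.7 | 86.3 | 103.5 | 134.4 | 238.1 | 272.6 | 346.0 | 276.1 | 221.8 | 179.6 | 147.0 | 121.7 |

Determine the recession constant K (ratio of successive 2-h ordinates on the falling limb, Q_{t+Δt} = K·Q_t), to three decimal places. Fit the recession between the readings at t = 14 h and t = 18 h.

Using the recession-limb readings at t = 14 h and t = 18 h: Q falls from 346.0 to 221.8 m³/s over 2 intervals.
K = (Q₂/Q₁)^(1/2) = (221.8/346.0)^(1/2) = 0.801.

K ≈ 0.801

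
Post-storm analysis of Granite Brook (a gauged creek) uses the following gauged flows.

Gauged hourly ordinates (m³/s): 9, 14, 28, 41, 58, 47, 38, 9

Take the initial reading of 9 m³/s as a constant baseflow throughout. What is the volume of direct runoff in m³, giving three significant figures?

V ≈ 6.19 × 10^5 m³

Direct-runoff ordinates (Q − Q_b): 0.0, 5.0, 19.0, 32.0, 49.0, 38.0, 29.0, 0.0 m³/s.
ΣQ_DR = 172.0 m³/s.
With Δt = 1 h = 3600 s, V = ΣQ_DR · Δt = 172.0 × 3600 = 6.19 × 10^5 m³.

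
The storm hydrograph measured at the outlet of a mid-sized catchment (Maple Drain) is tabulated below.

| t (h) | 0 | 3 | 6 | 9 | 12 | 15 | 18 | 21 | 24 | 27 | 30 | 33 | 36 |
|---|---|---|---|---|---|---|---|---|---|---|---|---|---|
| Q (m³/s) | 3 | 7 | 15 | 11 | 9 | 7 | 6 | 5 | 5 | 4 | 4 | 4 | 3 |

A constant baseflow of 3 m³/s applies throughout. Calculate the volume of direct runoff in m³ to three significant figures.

V ≈ 4.75 × 10^5 m³

Direct-runoff ordinates (Q − Q_b): 0.0, 4.0, 12.0, 8.0, 6.0, 4.0, 3.0, 2.0, 2.0, 1.0, 1.0, 1.0, 0.0 m³/s.
ΣQ_DR = 44.00 m³/s.
With Δt = 3 h = 10800 s, V = ΣQ_DR · Δt = 44.00 × 10800 = 4.75 × 10^5 m³.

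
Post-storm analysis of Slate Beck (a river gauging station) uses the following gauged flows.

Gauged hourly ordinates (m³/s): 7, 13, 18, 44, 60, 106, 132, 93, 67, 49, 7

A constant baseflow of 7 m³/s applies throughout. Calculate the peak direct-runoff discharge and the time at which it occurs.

Q_p = 125.0 m³/s at t = 6 h

Subtracting baseflow gives direct-runoff ordinates: 0.0, 6.0, 11.0, 37.0, 53.0, 99.0, 125.0, 86.0, 60.0, 42.0, 0.0 m³/s.
The maximum is 125.0 m³/s, occurring at the reading for t = 6 h.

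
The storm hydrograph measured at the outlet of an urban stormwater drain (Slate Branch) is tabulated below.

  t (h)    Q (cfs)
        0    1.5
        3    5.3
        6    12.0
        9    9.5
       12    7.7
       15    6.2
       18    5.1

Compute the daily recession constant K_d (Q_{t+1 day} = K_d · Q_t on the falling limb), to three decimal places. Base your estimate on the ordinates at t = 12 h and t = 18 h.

K_d ≈ 0.192

Between t = 12 h and t = 18 h the flow falls from 7.7 to 5.1 cfs over 2×3 h = 6 h.
Per-interval ratio K = (5.1/7.7)^(1/2) = 0.8138; K_d = K^(24/3) = 0.192.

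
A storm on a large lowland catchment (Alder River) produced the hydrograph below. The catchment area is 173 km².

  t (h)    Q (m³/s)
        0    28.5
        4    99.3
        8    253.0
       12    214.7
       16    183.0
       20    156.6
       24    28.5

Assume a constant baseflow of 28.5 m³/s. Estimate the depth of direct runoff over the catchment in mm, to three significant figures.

d ≈ 63.6 mm

Direct runoff: 0.0, 70.8, 224.5, 186.2, 154.5, 128.1, 0.0 m³/s; ΣQ_DR = 764.1 m³/s.
V = ΣQ_DR · Δt = 764.1 × 14400 s = 1.100 × 10^7 m³.
Over A = 173 km², depth = V / A = 63.6 mm.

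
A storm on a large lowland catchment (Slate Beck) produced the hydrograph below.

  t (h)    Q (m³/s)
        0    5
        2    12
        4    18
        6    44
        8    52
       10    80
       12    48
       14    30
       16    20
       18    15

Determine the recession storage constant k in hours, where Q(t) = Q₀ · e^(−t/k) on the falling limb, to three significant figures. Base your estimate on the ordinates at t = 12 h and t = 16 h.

On the falling limb, Q drops from 48 to 20 m³/s between t = 12 h and t = 16 h (Δt = 4 h).
k = −Δt / ln(Q₂/Q₁) = −4 / ln(20/48) = 4.57 h.

k ≈ 4.57 h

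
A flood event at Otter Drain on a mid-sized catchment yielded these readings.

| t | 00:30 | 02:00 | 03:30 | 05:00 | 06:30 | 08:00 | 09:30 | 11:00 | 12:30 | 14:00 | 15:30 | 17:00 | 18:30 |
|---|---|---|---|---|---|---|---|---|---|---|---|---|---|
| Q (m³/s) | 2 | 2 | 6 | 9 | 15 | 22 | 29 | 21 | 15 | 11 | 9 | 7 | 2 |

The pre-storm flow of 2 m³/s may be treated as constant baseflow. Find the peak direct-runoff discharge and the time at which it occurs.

Q_p = 27.0 m³/s at t = 09:30

Subtracting baseflow gives direct-runoff ordinates: 0.0, 0.0, 4.0, 7.0, 13.0, 20.0, 27.0, 19.0, 13.0, 9.0, 7.0, 5.0, 0.0 m³/s.
The maximum is 27.0 m³/s, occurring at the reading for t = 09:30.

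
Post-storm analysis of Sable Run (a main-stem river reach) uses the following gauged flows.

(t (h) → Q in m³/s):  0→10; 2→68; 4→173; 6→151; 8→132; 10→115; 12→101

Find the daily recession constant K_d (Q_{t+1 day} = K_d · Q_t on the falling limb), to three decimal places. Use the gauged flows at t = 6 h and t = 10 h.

Between t = 6 h and t = 10 h the flow falls from 151 to 115 m³/s over 2×2 h = 4 h.
Per-interval ratio K = (115/151)^(1/2) = 0.8727; K_d = K^(24/2) = 0.195.

K_d ≈ 0.195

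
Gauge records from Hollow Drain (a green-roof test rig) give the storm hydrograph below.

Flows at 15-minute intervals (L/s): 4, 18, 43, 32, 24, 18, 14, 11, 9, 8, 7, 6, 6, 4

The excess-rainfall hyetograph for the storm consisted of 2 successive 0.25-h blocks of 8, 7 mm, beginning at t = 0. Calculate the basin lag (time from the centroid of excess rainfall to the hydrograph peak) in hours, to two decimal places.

Centroid of excess rainfall: t_c = Σ P_i·t̄_i / ΣP_i = 0.2417 h (block centres at 0.125, 0.375 h).
Hydrograph peak occurs at t = 0.5 h, so basin lag t_L = 0.5 − 0.2417 = 0.26 h.

t_L ≈ 0.26 h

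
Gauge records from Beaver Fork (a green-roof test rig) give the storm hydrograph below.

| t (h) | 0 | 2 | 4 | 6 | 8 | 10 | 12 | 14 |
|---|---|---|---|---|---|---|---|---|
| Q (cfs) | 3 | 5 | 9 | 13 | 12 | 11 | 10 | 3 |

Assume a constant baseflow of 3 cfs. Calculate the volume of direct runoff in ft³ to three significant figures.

Direct-runoff ordinates (Q − Q_b): 0.0, 2.0, 6.0, 10.0, 9.0, 8.0, 7.0, 0.0 cfs.
ΣQ_DR = 42.00 cfs.
With Δt = 2 h = 7200 s, V = ΣQ_DR · Δt = 42.00 × 7200 = 3.02 × 10^5 ft³.

V ≈ 3.02 × 10^5 ft³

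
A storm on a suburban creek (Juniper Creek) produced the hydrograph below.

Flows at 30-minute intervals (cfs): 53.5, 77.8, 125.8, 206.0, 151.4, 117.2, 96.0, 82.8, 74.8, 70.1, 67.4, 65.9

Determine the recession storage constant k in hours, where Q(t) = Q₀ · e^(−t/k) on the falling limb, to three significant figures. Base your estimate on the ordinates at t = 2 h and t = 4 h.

k ≈ 2.84 h

On the falling limb, Q drops from 151.4 to 74.8 cfs between t = 2 h and t = 4 h (Δt = 2 h).
k = −Δt / ln(Q₂/Q₁) = −2 / ln(74.8/151.4) = 2.84 h.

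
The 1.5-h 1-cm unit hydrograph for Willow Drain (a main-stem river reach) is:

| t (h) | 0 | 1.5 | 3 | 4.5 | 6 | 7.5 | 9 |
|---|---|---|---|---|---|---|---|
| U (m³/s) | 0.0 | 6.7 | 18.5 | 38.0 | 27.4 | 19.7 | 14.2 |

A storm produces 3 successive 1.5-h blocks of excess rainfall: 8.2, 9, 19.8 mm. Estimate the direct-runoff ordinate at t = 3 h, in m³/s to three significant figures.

By discrete convolution, Q_j = Σ (P_i / 10 mm) · U_{j−i}.
At t = 3 h (j=2): Q = (8.2/10)·18.5 + (9/10)·6.7 + (19.8/10)·0.0 = 21.2 m³/s.

Q ≈ 21.2 m³/s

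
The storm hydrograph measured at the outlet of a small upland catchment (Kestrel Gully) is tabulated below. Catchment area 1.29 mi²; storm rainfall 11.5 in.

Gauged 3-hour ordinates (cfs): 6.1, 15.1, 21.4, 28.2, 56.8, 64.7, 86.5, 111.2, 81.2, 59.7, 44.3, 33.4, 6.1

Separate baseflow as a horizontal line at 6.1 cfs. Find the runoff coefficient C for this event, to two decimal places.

C ≈ 0.17

ΣQ_DR = 535.4 cfs; V = ΣQ_DR·Δt = 5.782 × 10^6 ft³.
Runoff depth d = V / A = 1.929 in.
C = d / P = 1.929 / 11.5 = 0.17.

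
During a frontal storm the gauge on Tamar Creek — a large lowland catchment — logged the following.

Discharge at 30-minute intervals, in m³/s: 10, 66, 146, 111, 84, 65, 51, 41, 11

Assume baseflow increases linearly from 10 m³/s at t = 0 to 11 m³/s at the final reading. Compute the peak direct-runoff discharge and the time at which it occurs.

Subtracting baseflow gives direct-runoff ordinates: 0.00, 55.88, 135.75, 100.62, 73.50, 54.38, 40.25, 30.12, 0.00 m³/s.
The maximum is 135.75 m³/s, occurring at the reading for t = 1 h.

Q_p = 135.75 m³/s at t = 1 h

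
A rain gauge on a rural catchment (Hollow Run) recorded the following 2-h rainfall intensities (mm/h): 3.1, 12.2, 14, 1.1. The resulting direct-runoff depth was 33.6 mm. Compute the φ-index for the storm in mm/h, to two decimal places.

φ ≈ 4.70 mm/h

Only the 2 blocks with intensity above φ contribute runoff: 12.2, 14 mm/h.
Σ(I−φ)·Δt = d  ⇒  (12.2+14 − 2φ)·2 = 33.6
φ = (26.20 − 33.6/2) / 2 = 4.70 mm/h.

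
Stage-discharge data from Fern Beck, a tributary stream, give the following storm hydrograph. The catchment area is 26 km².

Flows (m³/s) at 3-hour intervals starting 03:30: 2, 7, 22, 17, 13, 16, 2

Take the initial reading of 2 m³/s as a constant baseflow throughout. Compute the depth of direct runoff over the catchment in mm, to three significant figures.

d ≈ 27.0 mm

Direct runoff: 0.0, 5.0, 20.0, 15.0, 11.0, 14.0, 0.0 m³/s; ΣQ_DR = 65.00 m³/s.
V = ΣQ_DR · Δt = 65.00 × 10800 s = 7.020 × 10^5 m³.
Over A = 26 km², depth = V / A = 27.0 mm.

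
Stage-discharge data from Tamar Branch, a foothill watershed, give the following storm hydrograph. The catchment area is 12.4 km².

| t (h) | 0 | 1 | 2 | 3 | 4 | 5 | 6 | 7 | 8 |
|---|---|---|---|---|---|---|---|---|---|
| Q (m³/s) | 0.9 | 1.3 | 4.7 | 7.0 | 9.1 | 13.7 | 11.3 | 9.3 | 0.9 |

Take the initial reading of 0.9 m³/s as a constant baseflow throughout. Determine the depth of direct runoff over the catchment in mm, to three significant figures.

Direct runoff: 0.0, 0.4, 3.8, 6.1, 8.2, 12.8, 10.4, 8.4, 0.0 m³/s; ΣQ_DR = 50.10 m³/s.
V = ΣQ_DR · Δt = 50.10 × 3600 s = 1.804 × 10^5 m³.
Over A = 12.4 km², depth = V / A = 14.5 mm.

d ≈ 14.5 mm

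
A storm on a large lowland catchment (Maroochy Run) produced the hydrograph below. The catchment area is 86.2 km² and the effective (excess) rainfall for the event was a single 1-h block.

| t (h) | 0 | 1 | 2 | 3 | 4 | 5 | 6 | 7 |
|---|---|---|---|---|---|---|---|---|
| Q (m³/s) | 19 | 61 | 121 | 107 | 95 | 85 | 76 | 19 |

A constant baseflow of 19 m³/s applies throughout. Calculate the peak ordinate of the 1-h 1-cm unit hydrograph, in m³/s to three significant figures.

U_p ≈ 56.7 m³/s

Direct runoff: 0.0, 42.0, 102.0, 88.0, 76.0, 66.0, 57.0, 0.0 m³/s; ΣQ_DR = 431.0 m³/s, peak = 102.0 m³/s.
Runoff depth d = ΣQ_DR·Δt / A = 431.0 × 3600 / (86.2 km²) = 18.00 mm.
The 1-cm UH is the DRH scaled by (10 mm)/d, so U_p = 102.0 × 10/18.00 = 56.7 m³/s.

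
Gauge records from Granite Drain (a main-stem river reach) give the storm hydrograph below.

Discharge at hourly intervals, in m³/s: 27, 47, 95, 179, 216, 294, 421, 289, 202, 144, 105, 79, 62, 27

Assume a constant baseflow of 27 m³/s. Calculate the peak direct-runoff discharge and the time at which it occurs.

Q_p = 394.0 m³/s at t = 6 h

Subtracting baseflow gives direct-runoff ordinates: 0.0, 20.0, 68.0, 152.0, 189.0, 267.0, 394.0, 262.0, 175.0, 117.0, 78.0, 52.0, 35.0, 0.0 m³/s.
The maximum is 394.0 m³/s, occurring at the reading for t = 6 h.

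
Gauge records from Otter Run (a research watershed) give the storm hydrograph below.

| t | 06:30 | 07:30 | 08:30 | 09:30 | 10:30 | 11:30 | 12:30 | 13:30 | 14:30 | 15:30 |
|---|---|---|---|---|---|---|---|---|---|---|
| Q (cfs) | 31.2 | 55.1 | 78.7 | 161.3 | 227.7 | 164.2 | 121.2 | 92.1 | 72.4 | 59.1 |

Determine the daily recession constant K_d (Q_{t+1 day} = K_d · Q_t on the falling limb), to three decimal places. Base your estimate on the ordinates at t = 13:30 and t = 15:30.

Between t = 13:30 and t = 15:30 the flow falls from 92.1 to 59.1 cfs over 2×1 h = 2 h.
Per-interval ratio K = (59.1/92.1)^(1/2) = 0.8011; K_d = K^(24/1) = 0.005.

K_d ≈ 0.005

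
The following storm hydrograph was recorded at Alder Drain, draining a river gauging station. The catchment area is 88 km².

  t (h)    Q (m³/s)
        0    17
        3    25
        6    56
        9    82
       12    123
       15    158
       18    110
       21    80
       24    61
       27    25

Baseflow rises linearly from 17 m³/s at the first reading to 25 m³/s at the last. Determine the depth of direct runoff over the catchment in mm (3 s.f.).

Direct runoff: 0.00, 7.11, 37.22, 62.33, 102.44, 136.56, 87.67, 56.78, 36.89, 0.00 m³/s; ΣQ_DR = 527.0 m³/s.
V = ΣQ_DR · Δt = 527.0 × 10800 s = 5.692 × 10^6 m³.
Over A = 88 km², depth = V / A = 64.7 mm.

d ≈ 64.7 mm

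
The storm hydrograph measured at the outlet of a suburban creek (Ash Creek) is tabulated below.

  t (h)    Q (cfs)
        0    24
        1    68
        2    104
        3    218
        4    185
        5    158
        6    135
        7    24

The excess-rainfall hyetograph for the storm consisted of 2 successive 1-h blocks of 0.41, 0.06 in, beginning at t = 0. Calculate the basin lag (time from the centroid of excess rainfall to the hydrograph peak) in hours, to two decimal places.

Centroid of excess rainfall: t_c = Σ P_i·t̄_i / ΣP_i = 0.6277 h (block centres at 0.5, 1.5 h).
Hydrograph peak occurs at t = 3 h, so basin lag t_L = 3 − 0.6277 = 2.37 h.

t_L ≈ 2.37 h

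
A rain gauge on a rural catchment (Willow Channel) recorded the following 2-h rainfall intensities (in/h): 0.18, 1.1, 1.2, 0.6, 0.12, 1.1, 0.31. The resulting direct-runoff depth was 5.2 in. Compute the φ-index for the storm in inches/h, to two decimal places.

Only the 4 blocks with intensity above φ contribute runoff: 1.1, 1.2, 0.6, 1.1 in/h.
Σ(I−φ)·Δt = d  ⇒  (1.1+1.2+0.6+1.1 − 4φ)·2 = 5.2
φ = (4.000 − 5.2/2) / 4 = 0.35 in/h.

φ ≈ 0.35 in/h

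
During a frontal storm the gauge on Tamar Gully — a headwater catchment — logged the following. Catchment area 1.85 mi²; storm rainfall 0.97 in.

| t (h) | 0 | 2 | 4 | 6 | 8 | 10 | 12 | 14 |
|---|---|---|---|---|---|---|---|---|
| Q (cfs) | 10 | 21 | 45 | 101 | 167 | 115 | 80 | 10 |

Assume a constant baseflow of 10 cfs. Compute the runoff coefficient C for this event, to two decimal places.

ΣQ_DR = 469.0 cfs; V = ΣQ_DR·Δt = 3.377 × 10^6 ft³.
Runoff depth d = V / A = 0.7857 in.
C = d / P = 0.7857 / 0.97 = 0.81.

C ≈ 0.81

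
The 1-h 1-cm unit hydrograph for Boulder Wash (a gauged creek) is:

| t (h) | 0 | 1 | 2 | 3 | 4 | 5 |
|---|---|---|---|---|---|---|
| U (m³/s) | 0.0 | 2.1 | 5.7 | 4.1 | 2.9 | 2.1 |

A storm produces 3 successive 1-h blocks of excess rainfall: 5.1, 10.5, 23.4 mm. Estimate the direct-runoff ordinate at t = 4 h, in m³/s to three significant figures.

By discrete convolution, Q_j = Σ (P_i / 10 mm) · U_{j−i}.
At t = 4 h (j=4): Q = (5.1/10)·2.9 + (10.5/10)·4.1 + (23.4/10)·5.7 = 19.1 m³/s.

Q ≈ 19.1 m³/s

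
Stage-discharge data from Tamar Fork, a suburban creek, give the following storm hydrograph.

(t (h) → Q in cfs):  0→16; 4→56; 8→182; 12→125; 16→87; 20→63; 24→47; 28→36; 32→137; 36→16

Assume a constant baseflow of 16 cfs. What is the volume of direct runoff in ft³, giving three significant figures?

V ≈ 8.71 × 10^6 ft³

Direct-runoff ordinates (Q − Q_b): 0.0, 40.0, 166.0, 109.0, 71.0, 47.0, 31.0, 20.0, 121.0, 0.0 cfs.
ΣQ_DR = 605.0 cfs.
With Δt = 4 h = 14400 s, V = ΣQ_DR · Δt = 605.0 × 14400 = 8.71 × 10^6 ft³.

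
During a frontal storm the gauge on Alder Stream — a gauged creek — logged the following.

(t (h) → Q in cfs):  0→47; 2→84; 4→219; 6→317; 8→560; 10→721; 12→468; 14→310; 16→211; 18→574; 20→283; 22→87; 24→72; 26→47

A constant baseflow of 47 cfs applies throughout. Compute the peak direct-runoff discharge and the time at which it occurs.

Q_p = 674.0 cfs at t = 10 h

Subtracting baseflow gives direct-runoff ordinates: 0.0, 37.0, 172.0, 270.0, 513.0, 674.0, 421.0, 263.0, 164.0, 527.0, 236.0, 40.0, 25.0, 0.0 cfs.
The maximum is 674.0 cfs, occurring at the reading for t = 10 h.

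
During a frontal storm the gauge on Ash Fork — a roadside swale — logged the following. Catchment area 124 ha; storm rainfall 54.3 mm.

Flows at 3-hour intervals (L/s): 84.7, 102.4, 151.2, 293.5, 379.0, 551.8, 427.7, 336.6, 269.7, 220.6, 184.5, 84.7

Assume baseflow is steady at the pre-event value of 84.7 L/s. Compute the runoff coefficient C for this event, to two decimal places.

ΣQ_DR = 2070 L/s; V = ΣQ_DR·Δt = 2.236 × 10^7 L.
Runoff depth d = V / A = 18.03 mm.
C = d / P = 18.03 / 54.3 = 0.33.

C ≈ 0.33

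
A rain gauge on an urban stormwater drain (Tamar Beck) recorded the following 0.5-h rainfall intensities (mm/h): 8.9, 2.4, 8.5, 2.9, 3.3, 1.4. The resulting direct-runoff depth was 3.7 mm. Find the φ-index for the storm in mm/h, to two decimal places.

φ ≈ 5.00 mm/h

Only the 2 blocks with intensity above φ contribute runoff: 8.9, 8.5 mm/h.
Σ(I−φ)·Δt = d  ⇒  (8.9+8.5 − 2φ)·0.5 = 3.7
φ = (17.40 − 3.7/0.5) / 2 = 5.00 mm/h.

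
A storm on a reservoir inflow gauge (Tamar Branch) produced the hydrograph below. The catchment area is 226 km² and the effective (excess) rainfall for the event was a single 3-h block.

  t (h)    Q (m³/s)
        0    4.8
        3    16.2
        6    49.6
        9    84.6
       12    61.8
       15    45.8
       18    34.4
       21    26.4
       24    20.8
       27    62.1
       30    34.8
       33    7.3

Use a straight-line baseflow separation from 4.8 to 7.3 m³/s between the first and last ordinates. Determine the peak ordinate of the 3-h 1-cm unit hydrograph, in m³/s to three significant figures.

U_p ≈ 44.0 m³/s

Direct runoff: 0.00, 11.17, 44.35, 79.12, 56.09, 39.86, 28.24, 20.01, 14.18, 55.25, 27.73, 0.00 m³/s; ΣQ_DR = 376.0 m³/s, peak = 79.12 m³/s.
Runoff depth d = ΣQ_DR·Δt / A = 376.0 × 10800 / (226 km²) = 17.97 mm.
The 1-cm UH is the DRH scaled by (10 mm)/d, so U_p = 79.12 × 10/17.97 = 44.0 m³/s.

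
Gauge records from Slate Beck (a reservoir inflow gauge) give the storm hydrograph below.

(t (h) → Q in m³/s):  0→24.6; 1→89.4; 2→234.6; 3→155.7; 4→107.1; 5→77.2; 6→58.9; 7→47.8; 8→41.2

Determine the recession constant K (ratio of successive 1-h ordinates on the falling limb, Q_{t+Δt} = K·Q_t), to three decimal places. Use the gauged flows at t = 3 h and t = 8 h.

K ≈ 0.767

Using the recession-limb readings at t = 3 h and t = 8 h: Q falls from 155.7 to 41.2 m³/s over 5 intervals.
K = (Q₂/Q₁)^(1/5) = (41.2/155.7)^(1/5) = 0.767.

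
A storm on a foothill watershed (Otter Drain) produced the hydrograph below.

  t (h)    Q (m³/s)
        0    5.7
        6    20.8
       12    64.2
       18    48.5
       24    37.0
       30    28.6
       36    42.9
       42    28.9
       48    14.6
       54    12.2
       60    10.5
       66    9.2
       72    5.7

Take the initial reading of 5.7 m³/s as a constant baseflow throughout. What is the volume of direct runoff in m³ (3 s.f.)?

V ≈ 5.50 × 10^6 m³

Direct-runoff ordinates (Q − Q_b): 0.0, 15.1, 58.5, 42.8, 31.3, 22.9, 37.2, 23.2, 8.9, 6.5, 4.8, 3.5, 0.0 m³/s.
ΣQ_DR = 254.7 m³/s.
With Δt = 6 h = 21600 s, V = ΣQ_DR · Δt = 254.7 × 21600 = 5.50 × 10^6 m³.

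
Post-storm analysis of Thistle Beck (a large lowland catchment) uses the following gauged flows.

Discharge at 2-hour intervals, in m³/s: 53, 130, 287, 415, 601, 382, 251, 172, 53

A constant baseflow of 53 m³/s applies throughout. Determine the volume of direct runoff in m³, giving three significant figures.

Direct-runoff ordinates (Q − Q_b): 0.0, 77.0, 234.0, 362.0, 548.0, 329.0, 198.0, 119.0, 0.0 m³/s.
ΣQ_DR = 1867 m³/s.
With Δt = 2 h = 7200 s, V = ΣQ_DR · Δt = 1867 × 7200 = 1.34 × 10^7 m³.

V ≈ 1.34 × 10^7 m³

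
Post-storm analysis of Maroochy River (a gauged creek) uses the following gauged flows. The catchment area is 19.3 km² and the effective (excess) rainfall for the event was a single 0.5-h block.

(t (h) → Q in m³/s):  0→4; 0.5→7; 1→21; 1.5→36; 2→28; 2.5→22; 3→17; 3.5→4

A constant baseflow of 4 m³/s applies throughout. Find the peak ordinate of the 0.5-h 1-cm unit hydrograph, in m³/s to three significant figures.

U_p ≈ 32.1 m³/s

Direct runoff: 0.0, 3.0, 17.0, 32.0, 24.0, 18.0, 13.0, 0.0 m³/s; ΣQ_DR = 107.0 m³/s, peak = 32.0 m³/s.
Runoff depth d = ΣQ_DR·Δt / A = 107.0 × 1800 / (19.3 km²) = 9.979 mm.
The 1-cm UH is the DRH scaled by (10 mm)/d, so U_p = 32.0 × 10/9.979 = 32.1 m³/s.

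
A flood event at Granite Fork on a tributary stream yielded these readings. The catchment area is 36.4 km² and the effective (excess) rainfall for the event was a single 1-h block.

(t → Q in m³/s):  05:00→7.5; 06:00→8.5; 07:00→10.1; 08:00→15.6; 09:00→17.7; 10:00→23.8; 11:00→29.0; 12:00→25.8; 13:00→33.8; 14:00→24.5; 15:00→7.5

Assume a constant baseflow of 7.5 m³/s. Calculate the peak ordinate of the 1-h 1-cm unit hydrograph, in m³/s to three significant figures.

Direct runoff: 0.0, 1.0, 2.6, 8.1, 10.2, 16.3, 21.5, 18.3, 26.3, 17.0, 0.0 m³/s; ΣQ_DR = 121.3 m³/s, peak = 26.3 m³/s.
Runoff depth d = ΣQ_DR·Δt / A = 121.3 × 3600 / (36.4 km²) = 12.00 mm.
The 1-cm UH is the DRH scaled by (10 mm)/d, so U_p = 26.3 × 10/12.00 = 21.9 m³/s.

U_p ≈ 21.9 m³/s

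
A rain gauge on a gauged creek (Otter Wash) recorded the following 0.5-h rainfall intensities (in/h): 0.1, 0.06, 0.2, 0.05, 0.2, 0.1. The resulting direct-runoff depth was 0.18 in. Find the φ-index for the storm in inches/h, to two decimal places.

Only the 4 blocks with intensity above φ contribute runoff: 0.1, 0.2, 0.2, 0.1 in/h.
Σ(I−φ)·Δt = d  ⇒  (0.1+0.2+0.2+0.1 − 4φ)·0.5 = 0.18
φ = (0.6000 − 0.18/0.5) / 4 = 0.06 in/h.

φ ≈ 0.06 in/h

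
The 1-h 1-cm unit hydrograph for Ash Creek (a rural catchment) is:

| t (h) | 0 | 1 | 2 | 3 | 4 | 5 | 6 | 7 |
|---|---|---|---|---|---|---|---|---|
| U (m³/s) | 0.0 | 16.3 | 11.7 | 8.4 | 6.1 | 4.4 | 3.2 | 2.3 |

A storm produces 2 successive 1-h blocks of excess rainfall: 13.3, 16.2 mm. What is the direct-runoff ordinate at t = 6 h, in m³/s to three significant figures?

Q ≈ 11.4 m³/s

By discrete convolution, Q_j = Σ (P_i / 10 mm) · U_{j−i}.
At t = 6 h (j=6): Q = (13.3/10)·3.2 + (16.2/10)·4.4 = 11.4 m³/s.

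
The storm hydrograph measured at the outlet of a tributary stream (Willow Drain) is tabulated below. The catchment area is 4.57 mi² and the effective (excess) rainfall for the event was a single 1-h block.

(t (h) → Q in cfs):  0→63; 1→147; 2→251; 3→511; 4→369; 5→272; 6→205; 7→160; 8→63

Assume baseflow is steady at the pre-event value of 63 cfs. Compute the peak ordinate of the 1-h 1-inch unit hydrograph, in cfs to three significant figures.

Direct runoff: 0.0, 84.0, 188.0, 448.0, 306.0, 209.0, 142.0, 97.0, 0.0 cfs; ΣQ_DR = 1474 cfs, peak = 448.0 cfs.
Runoff depth d = ΣQ_DR·Δt / A = 1474 × 3600 / (4.57 mi²) = 0.4998 in.
The 1-inch UH is the DRH scaled by (1 in)/d, so U_p = 448.0 × 1/0.4998 = 896 cfs.

U_p ≈ 896 cfs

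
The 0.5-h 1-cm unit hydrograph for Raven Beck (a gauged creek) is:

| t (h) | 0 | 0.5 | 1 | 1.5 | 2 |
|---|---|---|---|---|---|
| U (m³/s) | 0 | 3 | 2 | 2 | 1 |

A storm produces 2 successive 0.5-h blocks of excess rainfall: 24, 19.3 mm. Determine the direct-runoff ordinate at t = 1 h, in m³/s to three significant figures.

Q ≈ 10.6 m³/s

By discrete convolution, Q_j = Σ (P_i / 10 mm) · U_{j−i}.
At t = 1 h (j=2): Q = (24/10)·2 + (19.3/10)·3 = 10.6 m³/s.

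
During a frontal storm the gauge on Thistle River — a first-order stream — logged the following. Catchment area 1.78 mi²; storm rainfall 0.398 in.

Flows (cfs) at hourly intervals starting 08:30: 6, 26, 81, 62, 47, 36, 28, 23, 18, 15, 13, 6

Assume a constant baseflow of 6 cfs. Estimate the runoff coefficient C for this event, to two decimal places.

C ≈ 0.63

ΣQ_DR = 289.0 cfs; V = ΣQ_DR·Δt = 1.040 × 10^6 ft³.
Runoff depth d = V / A = 0.2516 in.
C = d / P = 0.2516 / 0.398 = 0.63.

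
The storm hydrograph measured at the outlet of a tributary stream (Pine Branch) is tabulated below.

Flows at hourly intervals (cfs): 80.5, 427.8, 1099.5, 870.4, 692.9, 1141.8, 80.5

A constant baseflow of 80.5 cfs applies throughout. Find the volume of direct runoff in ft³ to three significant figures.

Direct-runoff ordinates (Q − Q_b): 0.0, 347.3, 1019.0, 789.9, 612.4, 1061.3, 0.0 cfs.
ΣQ_DR = 3830 cfs.
With Δt = 1 h = 3600 s, V = ΣQ_DR · Δt = 3830 × 3600 = 1.38 × 10^7 ft³.

V ≈ 1.38 × 10^7 ft³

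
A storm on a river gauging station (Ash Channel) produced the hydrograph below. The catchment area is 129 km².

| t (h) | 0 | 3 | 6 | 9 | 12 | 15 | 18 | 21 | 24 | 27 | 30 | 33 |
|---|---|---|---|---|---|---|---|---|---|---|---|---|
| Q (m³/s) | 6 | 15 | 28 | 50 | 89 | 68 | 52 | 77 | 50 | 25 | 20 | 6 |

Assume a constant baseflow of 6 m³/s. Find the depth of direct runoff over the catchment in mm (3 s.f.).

Direct runoff: 0.0, 9.0, 22.0, 44.0, 83.0, 62.0, 46.0, 71.0, 44.0, 19.0, 14.0, 0.0 m³/s; ΣQ_DR = 414.0 m³/s.
V = ΣQ_DR · Δt = 414.0 × 10800 s = 4.471 × 10^6 m³.
Over A = 129 km², depth = V / A = 34.7 mm.

d ≈ 34.7 mm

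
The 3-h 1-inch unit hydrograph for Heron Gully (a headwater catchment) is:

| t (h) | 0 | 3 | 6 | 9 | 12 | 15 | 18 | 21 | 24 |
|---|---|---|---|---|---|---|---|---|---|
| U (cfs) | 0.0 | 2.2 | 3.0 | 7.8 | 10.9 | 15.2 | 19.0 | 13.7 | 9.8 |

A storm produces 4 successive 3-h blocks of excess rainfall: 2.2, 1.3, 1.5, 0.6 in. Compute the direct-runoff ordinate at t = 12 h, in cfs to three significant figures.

Q ≈ 39.9 cfs

By discrete convolution, Q_j = Σ (P_i / 1 in) · U_{j−i}.
At t = 12 h (j=4): Q = (2.2/1)·10.9 + (1.3/1)·7.8 + (1.5/1)·3.0 + (0.6/1)·2.2 = 39.9 cfs.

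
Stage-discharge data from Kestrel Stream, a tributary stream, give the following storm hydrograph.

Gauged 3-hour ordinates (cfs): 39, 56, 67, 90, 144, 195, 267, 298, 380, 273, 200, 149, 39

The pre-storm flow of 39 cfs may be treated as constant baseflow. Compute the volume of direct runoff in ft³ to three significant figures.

Direct-runoff ordinates (Q − Q_b): 0.0, 17.0, 28.0, 51.0, 105.0, 156.0, 228.0, 259.0, 341.0, 234.0, 161.0, 110.0, 0.0 cfs.
ΣQ_DR = 1690 cfs.
With Δt = 3 h = 10800 s, V = ΣQ_DR · Δt = 1690 × 10800 = 1.83 × 10^7 ft³.

V ≈ 1.83 × 10^7 ft³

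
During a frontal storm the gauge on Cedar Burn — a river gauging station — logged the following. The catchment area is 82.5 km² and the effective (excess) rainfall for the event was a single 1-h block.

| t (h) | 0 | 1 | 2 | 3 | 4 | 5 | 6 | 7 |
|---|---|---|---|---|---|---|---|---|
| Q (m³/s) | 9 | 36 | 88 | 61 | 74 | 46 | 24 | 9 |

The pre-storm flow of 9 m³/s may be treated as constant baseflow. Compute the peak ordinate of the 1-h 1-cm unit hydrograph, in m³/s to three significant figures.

U_p ≈ 65.8 m³/s

Direct runoff: 0.0, 27.0, 79.0, 52.0, 65.0, 37.0, 15.0, 0.0 m³/s; ΣQ_DR = 275.0 m³/s, peak = 79.0 m³/s.
Runoff depth d = ΣQ_DR·Δt / A = 275.0 × 3600 / (82.5 km²) = 12.00 mm.
The 1-cm UH is the DRH scaled by (10 mm)/d, so U_p = 79.0 × 10/12.00 = 65.8 m³/s.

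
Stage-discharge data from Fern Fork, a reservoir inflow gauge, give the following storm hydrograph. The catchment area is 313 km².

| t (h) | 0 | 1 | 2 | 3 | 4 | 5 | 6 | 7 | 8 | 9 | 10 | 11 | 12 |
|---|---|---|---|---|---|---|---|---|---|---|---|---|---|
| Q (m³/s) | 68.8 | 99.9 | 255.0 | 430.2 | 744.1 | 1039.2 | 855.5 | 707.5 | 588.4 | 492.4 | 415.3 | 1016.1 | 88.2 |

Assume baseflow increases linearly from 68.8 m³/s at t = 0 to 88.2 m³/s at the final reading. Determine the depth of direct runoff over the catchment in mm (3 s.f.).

d ≈ 66.5 mm

Direct runoff: 0.00, 29.48, 182.97, 356.55, 668.83, 962.32, 777.00, 627.38, 506.67, 409.05, 330.33, 929.52, 0.00 m³/s; ΣQ_DR = 5780 m³/s.
V = ΣQ_DR · Δt = 5780 × 3600 s = 2.081 × 10^7 m³.
Over A = 313 km², depth = V / A = 66.5 mm.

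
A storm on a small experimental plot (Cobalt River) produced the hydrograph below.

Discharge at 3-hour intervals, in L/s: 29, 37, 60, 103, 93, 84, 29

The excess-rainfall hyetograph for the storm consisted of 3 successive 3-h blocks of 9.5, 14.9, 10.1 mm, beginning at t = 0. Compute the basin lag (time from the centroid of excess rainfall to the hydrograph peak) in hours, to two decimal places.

t_L ≈ 4.45 h

Centroid of excess rainfall: t_c = Σ P_i·t̄_i / ΣP_i = 4.5522 h (block centres at 1.5, 4.5, 7.5 h).
Hydrograph peak occurs at t = 9 h, so basin lag t_L = 9 − 4.5522 = 4.45 h.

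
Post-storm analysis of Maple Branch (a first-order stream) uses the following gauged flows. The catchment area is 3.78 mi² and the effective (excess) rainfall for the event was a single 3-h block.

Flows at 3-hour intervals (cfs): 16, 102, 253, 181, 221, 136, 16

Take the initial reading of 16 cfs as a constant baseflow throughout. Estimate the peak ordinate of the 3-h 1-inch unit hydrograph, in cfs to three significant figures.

Direct runoff: 0.0, 86.0, 237.0, 165.0, 205.0, 120.0, 0.0 cfs; ΣQ_DR = 813.0 cfs, peak = 237.0 cfs.
Runoff depth d = ΣQ_DR·Δt / A = 813.0 × 10800 / (3.78 mi²) = 0.9999 in.
The 1-inch UH is the DRH scaled by (1 in)/d, so U_p = 237.0 × 1/0.9999 = 237 cfs.

U_p ≈ 237 cfs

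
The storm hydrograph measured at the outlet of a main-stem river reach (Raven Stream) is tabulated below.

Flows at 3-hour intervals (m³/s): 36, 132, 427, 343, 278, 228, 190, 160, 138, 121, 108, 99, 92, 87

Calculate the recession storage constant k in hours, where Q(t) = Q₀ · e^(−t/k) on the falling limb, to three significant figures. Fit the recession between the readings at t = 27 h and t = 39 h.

On the falling limb, Q drops from 121 to 87 m³/s between t = 27 h and t = 39 h (Δt = 12 h).
k = −Δt / ln(Q₂/Q₁) = −12 / ln(87/121) = 36.4 h.

k ≈ 36.4 h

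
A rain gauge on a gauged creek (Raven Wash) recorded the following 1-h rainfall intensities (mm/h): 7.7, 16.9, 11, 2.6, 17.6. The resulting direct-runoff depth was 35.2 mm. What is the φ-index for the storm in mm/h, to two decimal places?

Only the 4 blocks with intensity above φ contribute runoff: 7.7, 16.9, 11, 17.6 mm/h.
Σ(I−φ)·Δt = d  ⇒  (7.7+16.9+11+17.6 − 4φ)·1 = 35.2
φ = (53.20 − 35.2/1) / 4 = 4.50 mm/h.

φ ≈ 4.50 mm/h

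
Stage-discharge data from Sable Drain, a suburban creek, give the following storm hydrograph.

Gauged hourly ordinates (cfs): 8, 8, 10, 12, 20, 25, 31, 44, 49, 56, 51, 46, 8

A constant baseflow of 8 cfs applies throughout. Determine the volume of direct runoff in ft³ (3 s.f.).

Direct-runoff ordinates (Q − Q_b): 0.0, 0.0, 2.0, 4.0, 12.0, 17.0, 23.0, 36.0, 41.0, 48.0, 43.0, 38.0, 0.0 cfs.
ΣQ_DR = 264.0 cfs.
With Δt = 1 h = 3600 s, V = ΣQ_DR · Δt = 264.0 × 3600 = 9.50 × 10^5 ft³.

V ≈ 9.50 × 10^5 ft³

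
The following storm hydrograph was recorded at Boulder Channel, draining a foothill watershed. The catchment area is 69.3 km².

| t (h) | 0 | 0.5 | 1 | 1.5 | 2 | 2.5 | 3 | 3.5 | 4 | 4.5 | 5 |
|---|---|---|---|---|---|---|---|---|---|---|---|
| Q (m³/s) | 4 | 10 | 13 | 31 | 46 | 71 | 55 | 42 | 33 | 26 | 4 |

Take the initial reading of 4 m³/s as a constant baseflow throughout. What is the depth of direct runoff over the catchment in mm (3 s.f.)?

Direct runoff: 0.0, 6.0, 9.0, 27.0, 42.0, 67.0, 51.0, 38.0, 29.0, 22.0, 0.0 m³/s; ΣQ_DR = 291.0 m³/s.
V = ΣQ_DR · Δt = 291.0 × 1800 s = 5.238 × 10^5 m³.
Over A = 69.3 km², depth = V / A = 7.56 mm.

d ≈ 7.56 mm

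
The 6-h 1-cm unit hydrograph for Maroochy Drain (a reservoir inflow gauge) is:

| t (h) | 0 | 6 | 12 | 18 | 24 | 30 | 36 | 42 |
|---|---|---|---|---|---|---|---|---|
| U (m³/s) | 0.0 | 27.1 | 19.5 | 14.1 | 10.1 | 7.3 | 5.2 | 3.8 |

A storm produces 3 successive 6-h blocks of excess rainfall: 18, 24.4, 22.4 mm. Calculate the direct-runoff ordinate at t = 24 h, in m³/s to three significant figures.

By discrete convolution, Q_j = Σ (P_i / 10 mm) · U_{j−i}.
At t = 24 h (j=4): Q = (18/10)·10.1 + (24.4/10)·14.1 + (22.4/10)·19.5 = 96.3 m³/s.

Q ≈ 96.3 m³/s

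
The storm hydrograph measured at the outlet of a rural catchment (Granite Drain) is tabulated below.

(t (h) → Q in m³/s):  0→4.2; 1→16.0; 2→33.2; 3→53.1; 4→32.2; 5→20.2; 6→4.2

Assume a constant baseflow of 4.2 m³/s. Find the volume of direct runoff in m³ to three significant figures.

Direct-runoff ordinates (Q − Q_b): 0.0, 11.8, 29.0, 48.9, 28.0, 16.0, 0.0 m³/s.
ΣQ_DR = 133.7 m³/s.
With Δt = 1 h = 3600 s, V = ΣQ_DR · Δt = 133.7 × 3600 = 4.81 × 10^5 m³.

V ≈ 4.81 × 10^5 m³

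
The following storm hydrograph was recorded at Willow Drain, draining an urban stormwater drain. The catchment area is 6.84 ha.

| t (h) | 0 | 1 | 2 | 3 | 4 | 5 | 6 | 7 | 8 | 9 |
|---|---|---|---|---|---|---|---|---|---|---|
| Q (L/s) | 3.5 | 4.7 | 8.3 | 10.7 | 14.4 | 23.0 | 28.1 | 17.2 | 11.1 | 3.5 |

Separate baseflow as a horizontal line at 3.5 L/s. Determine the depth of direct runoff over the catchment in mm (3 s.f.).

d ≈ 4.71 mm

Direct runoff: 0.0, 1.2, 4.8, 7.2, 10.9, 19.5, 24.6, 13.7, 7.6, 0.0 L/s; ΣQ_DR = 89.50 L/s.
V = ΣQ_DR · Δt = 89.50 × 3600 s = 3.222 × 10^5 L.
Over A = 6.84 ha, depth = V / A = 4.71 mm.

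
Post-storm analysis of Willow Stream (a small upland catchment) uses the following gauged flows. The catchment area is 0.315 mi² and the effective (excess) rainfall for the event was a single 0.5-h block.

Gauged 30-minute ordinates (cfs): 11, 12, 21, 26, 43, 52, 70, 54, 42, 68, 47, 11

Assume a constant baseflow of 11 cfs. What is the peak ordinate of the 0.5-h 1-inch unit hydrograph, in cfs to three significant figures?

Direct runoff: 0.0, 1.0, 10.0, 15.0, 32.0, 41.0, 59.0, 43.0, 31.0, 57.0, 36.0, 0.0 cfs; ΣQ_DR = 325.0 cfs, peak = 59.0 cfs.
Runoff depth d = ΣQ_DR·Δt / A = 325.0 × 1800 / (0.315 mi²) = 0.7994 in.
The 1-inch UH is the DRH scaled by (1 in)/d, so U_p = 59.0 × 1/0.7994 = 73.8 cfs.

U_p ≈ 73.8 cfs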